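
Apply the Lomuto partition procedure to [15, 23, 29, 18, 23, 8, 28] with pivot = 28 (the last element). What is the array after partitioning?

Lomuto partition with pivot = 28:

Initial array: [15, 23, 29, 18, 23, 8, 28]

arr[0]=15 <= 28: swap with position 0, array becomes [15, 23, 29, 18, 23, 8, 28]
arr[1]=23 <= 28: swap with position 1, array becomes [15, 23, 29, 18, 23, 8, 28]
arr[2]=29 > 28: no swap
arr[3]=18 <= 28: swap with position 2, array becomes [15, 23, 18, 29, 23, 8, 28]
arr[4]=23 <= 28: swap with position 3, array becomes [15, 23, 18, 23, 29, 8, 28]
arr[5]=8 <= 28: swap with position 4, array becomes [15, 23, 18, 23, 8, 29, 28]

Place pivot at position 5: [15, 23, 18, 23, 8, 28, 29]
Pivot position: 5

After partitioning with pivot 28, the array becomes [15, 23, 18, 23, 8, 28, 29]. The pivot is placed at index 5. All elements to the left of the pivot are <= 28, and all elements to the right are > 28.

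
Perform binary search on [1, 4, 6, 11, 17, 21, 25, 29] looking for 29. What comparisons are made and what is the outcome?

Binary search for 29 in [1, 4, 6, 11, 17, 21, 25, 29]:

lo=0, hi=7, mid=3, arr[mid]=11 -> 11 < 29, search right half
lo=4, hi=7, mid=5, arr[mid]=21 -> 21 < 29, search right half
lo=6, hi=7, mid=6, arr[mid]=25 -> 25 < 29, search right half
lo=7, hi=7, mid=7, arr[mid]=29 -> Found target at index 7!

Binary search finds 29 at index 7 after 4 comparisons. The search repeatedly halves the search space by comparing with the middle element.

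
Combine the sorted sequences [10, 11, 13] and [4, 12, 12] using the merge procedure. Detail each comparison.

Merging process:

Compare 10 vs 4: take 4 from right. Merged: [4]
Compare 10 vs 12: take 10 from left. Merged: [4, 10]
Compare 11 vs 12: take 11 from left. Merged: [4, 10, 11]
Compare 13 vs 12: take 12 from right. Merged: [4, 10, 11, 12]
Compare 13 vs 12: take 12 from right. Merged: [4, 10, 11, 12, 12]
Append remaining from left: [13]. Merged: [4, 10, 11, 12, 12, 13]

Final merged array: [4, 10, 11, 12, 12, 13]
Total comparisons: 5

The merged array is [4, 10, 11, 12, 12, 13], requiring 5 comparisons. The merge step runs in O(n) time where n is the total number of elements.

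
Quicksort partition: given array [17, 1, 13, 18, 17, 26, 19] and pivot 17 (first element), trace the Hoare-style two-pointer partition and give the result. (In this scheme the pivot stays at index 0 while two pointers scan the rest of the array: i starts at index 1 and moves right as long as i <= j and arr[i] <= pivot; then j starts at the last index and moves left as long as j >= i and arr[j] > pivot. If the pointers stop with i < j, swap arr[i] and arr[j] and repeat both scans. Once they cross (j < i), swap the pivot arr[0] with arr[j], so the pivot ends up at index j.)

Hoare-style two-pointer partition with pivot = 17:

Initial array: [17, 1, 13, 18, 17, 26, 19]

Pointers start at i = 1, j = 6.
i stops at index 3 (arr[3]=18 > 17), j stops at index 4 (arr[4]=17 <= 17): swap arr[3] and arr[4], array becomes [17, 1, 13, 17, 18, 26, 19]
i ends at 4, j ends at 3: the pointers have crossed (j < i), so scanning stops.

Swap pivot arr[0] with arr[3] to place pivot at position 3: [17, 1, 13, 17, 18, 26, 19]
Pivot position: 3

After partitioning with pivot 17, the array becomes [17, 1, 13, 17, 18, 26, 19]. The pivot is placed at index 3. All elements to the left of the pivot are <= 17, and all elements to the right are > 17.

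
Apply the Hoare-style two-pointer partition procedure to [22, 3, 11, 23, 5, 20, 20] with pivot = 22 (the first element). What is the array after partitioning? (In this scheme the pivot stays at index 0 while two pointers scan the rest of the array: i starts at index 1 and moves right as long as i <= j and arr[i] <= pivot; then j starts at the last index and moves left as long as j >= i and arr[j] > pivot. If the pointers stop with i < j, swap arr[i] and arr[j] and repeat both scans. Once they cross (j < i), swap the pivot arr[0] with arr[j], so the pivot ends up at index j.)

Hoare-style two-pointer partition with pivot = 22:

Initial array: [22, 3, 11, 23, 5, 20, 20]

Pointers start at i = 1, j = 6.
i stops at index 3 (arr[3]=23 > 22), j stops at index 6 (arr[6]=20 <= 22): swap arr[3] and arr[6], array becomes [22, 3, 11, 20, 5, 20, 23]
i ends at 6, j ends at 5: the pointers have crossed (j < i), so scanning stops.

Swap pivot arr[0] with arr[5] to place pivot at position 5: [20, 3, 11, 20, 5, 22, 23]
Pivot position: 5

After partitioning with pivot 22, the array becomes [20, 3, 11, 20, 5, 22, 23]. The pivot is placed at index 5. All elements to the left of the pivot are <= 22, and all elements to the right are > 22.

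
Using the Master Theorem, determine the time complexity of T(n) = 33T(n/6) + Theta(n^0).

Master Theorem for T(n) = 33T(n/6) + O(n^0):

a = 33, b = 6, c = 0
log_b(a) = log_6(33) = 1.9514

Case 1: c = 0 < log_6(33) = 1.9514
T(n) = O(n^(log_6 33))

For T(n) = 33T(n/6) + O(n^0): log_6(33) = 1.9514. This is Case 1 of the Master Theorem (c < log_b(a), work dominated by leaves), giving O(n^(log_6 33)).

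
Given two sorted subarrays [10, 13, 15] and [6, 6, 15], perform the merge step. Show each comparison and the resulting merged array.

Merging process:

Compare 10 vs 6: take 6 from right. Merged: [6]
Compare 10 vs 6: take 6 from right. Merged: [6, 6]
Compare 10 vs 15: take 10 from left. Merged: [6, 6, 10]
Compare 13 vs 15: take 13 from left. Merged: [6, 6, 10, 13]
Compare 15 vs 15: take 15 from left. Merged: [6, 6, 10, 13, 15]
Append remaining from right: [15]. Merged: [6, 6, 10, 13, 15, 15]

Final merged array: [6, 6, 10, 13, 15, 15]
Total comparisons: 5

The merged array is [6, 6, 10, 13, 15, 15], requiring 5 comparisons. The merge step runs in O(n) time where n is the total number of elements.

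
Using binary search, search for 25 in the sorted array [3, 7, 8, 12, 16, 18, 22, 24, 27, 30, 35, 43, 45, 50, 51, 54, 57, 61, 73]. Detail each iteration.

Binary search for 25 in [3, 7, 8, 12, 16, 18, 22, 24, 27, 30, 35, 43, 45, 50, 51, 54, 57, 61, 73]:

lo=0, hi=18, mid=9, arr[mid]=30 -> 30 > 25, search left half
lo=0, hi=8, mid=4, arr[mid]=16 -> 16 < 25, search right half
lo=5, hi=8, mid=6, arr[mid]=22 -> 22 < 25, search right half
lo=7, hi=8, mid=7, arr[mid]=24 -> 24 < 25, search right half
lo=8, hi=8, mid=8, arr[mid]=27 -> 27 > 25, search left half
lo=8 > hi=7, target 25 not found

Binary search determines that 25 is not in the array after 5 comparisons. The search space was exhausted without finding the target.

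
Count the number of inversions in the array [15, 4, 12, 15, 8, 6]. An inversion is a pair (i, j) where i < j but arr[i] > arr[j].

Finding inversions in [15, 4, 12, 15, 8, 6]:

(0, 1): arr[0]=15 > arr[1]=4
(0, 2): arr[0]=15 > arr[2]=12
(0, 4): arr[0]=15 > arr[4]=8
(0, 5): arr[0]=15 > arr[5]=6
(2, 4): arr[2]=12 > arr[4]=8
(2, 5): arr[2]=12 > arr[5]=6
(3, 4): arr[3]=15 > arr[4]=8
(3, 5): arr[3]=15 > arr[5]=6
(4, 5): arr[4]=8 > arr[5]=6

Total inversions: 9

The array has 9 inversion(s): (0,1), (0,2), (0,4), (0,5), (2,4), (2,5), (3,4), (3,5), (4,5). Each pair (i,j) satisfies i < j and arr[i] > arr[j].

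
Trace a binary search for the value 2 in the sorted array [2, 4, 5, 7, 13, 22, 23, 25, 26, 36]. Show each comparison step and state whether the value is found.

Binary search for 2 in [2, 4, 5, 7, 13, 22, 23, 25, 26, 36]:

lo=0, hi=9, mid=4, arr[mid]=13 -> 13 > 2, search left half
lo=0, hi=3, mid=1, arr[mid]=4 -> 4 > 2, search left half
lo=0, hi=0, mid=0, arr[mid]=2 -> Found target at index 0!

Binary search finds 2 at index 0 after 3 comparisons. The search repeatedly halves the search space by comparing with the middle element.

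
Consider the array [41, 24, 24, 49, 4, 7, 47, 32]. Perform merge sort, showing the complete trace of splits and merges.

Merge sort trace:

Split: [41, 24, 24, 49, 4, 7, 47, 32] -> [41, 24, 24, 49] and [4, 7, 47, 32]
  Split: [41, 24, 24, 49] -> [41, 24] and [24, 49]
    Split: [41, 24] -> [41] and [24]
    Merge: [41] + [24] -> [24, 41]
    Split: [24, 49] -> [24] and [49]
    Merge: [24] + [49] -> [24, 49]
  Merge: [24, 41] + [24, 49] -> [24, 24, 41, 49]
  Split: [4, 7, 47, 32] -> [4, 7] and [47, 32]
    Split: [4, 7] -> [4] and [7]
    Merge: [4] + [7] -> [4, 7]
    Split: [47, 32] -> [47] and [32]
    Merge: [47] + [32] -> [32, 47]
  Merge: [4, 7] + [32, 47] -> [4, 7, 32, 47]
Merge: [24, 24, 41, 49] + [4, 7, 32, 47] -> [4, 7, 24, 24, 32, 41, 47, 49]

Final sorted array: [4, 7, 24, 24, 32, 41, 47, 49]

The merge sort proceeds by recursively splitting the array and merging sorted halves.
After all merges, the sorted array is [4, 7, 24, 24, 32, 41, 47, 49].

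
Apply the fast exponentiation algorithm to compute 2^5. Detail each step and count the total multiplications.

Computing 2^5 by squaring (build up from 2^1; each line after the first costs one multiplication):

2^1 = 2
2^2 = (2^1)^2 = 2^2 = 4
2^4 = (2^2)^2 = 4^2 = 16
2^5 = 2 * 2^4 = 2 * 16 = 32

Result: 32
Multiplications needed: 3 (3 lines after 2^1)

2^5 = 32. Using exponentiation by squaring, this requires 3 multiplications. The key idea: if the exponent is even, square the half-power; if odd, multiply by the base once.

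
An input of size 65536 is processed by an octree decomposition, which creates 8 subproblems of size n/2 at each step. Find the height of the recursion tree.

For divide and conquer with division factor 2:

Problem sizes at each level:
Level 0: 65536
Level 1: 32768
Level 2: 16384
Level 3: 8192
Level 4: 4096
Level 5: 2048
Level 6: 1024
Level 7: 512
Level 8: 256
Level 9: 128
Level 10: 64
Level 11: 32
Level 12: 16
Level 13: 8
Level 14: 4
Level 15: 2
Level 16: 1

The root is level 0 and the size-1 base case is level 16 (the tree spans levels 0 through 16, i.e. 17 levels counting the root), so the depth is the number of divisions: log_2(65536) = 16

The recursion tree depth is log_2(65536) = 16. At each level, the problem size is divided by 2, so it takes 16 divisions to reduce to a base case of size 1. The algorithm makes 8 recursive calls at each level.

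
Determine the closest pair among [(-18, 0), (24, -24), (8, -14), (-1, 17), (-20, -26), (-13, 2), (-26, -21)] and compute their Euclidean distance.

Computing all pairwise distances among 7 points:

d((-18, 0), (24, -24)) = 48.3735
d((-18, 0), (8, -14)) = 29.5296
d((-18, 0), (-1, 17)) = 24.0416
d((-18, 0), (-20, -26)) = 26.0768
d((-18, 0), (-13, 2)) = 5.3852 <-- minimum
d((-18, 0), (-26, -21)) = 22.4722
d((24, -24), (8, -14)) = 18.868
d((24, -24), (-1, 17)) = 48.0208
d((24, -24), (-20, -26)) = 44.0454
d((24, -24), (-13, 2)) = 45.2217
d((24, -24), (-26, -21)) = 50.0899
d((8, -14), (-1, 17)) = 32.28
d((8, -14), (-20, -26)) = 30.4631
d((8, -14), (-13, 2)) = 26.4008
d((8, -14), (-26, -21)) = 34.7131
d((-1, 17), (-20, -26)) = 47.0106
d((-1, 17), (-13, 2)) = 19.2094
d((-1, 17), (-26, -21)) = 45.4863
d((-20, -26), (-13, 2)) = 28.8617
d((-20, -26), (-26, -21)) = 7.8102
d((-13, 2), (-26, -21)) = 26.4197

Closest pair: (-18, 0) and (-13, 2) with distance 5.3852

The closest pair is (-18, 0) and (-13, 2) with Euclidean distance 5.3852. For 7 points, brute-force pairwise comparison is shown above. For large n, the divide-and-conquer algorithm (sort by x, recurse on halves, check the dividing strip) achieves O(n log n).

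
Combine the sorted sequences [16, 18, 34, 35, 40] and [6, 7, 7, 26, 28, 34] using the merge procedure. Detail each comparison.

Merging process:

Compare 16 vs 6: take 6 from right. Merged: [6]
Compare 16 vs 7: take 7 from right. Merged: [6, 7]
Compare 16 vs 7: take 7 from right. Merged: [6, 7, 7]
Compare 16 vs 26: take 16 from left. Merged: [6, 7, 7, 16]
Compare 18 vs 26: take 18 from left. Merged: [6, 7, 7, 16, 18]
Compare 34 vs 26: take 26 from right. Merged: [6, 7, 7, 16, 18, 26]
Compare 34 vs 28: take 28 from right. Merged: [6, 7, 7, 16, 18, 26, 28]
Compare 34 vs 34: take 34 from left. Merged: [6, 7, 7, 16, 18, 26, 28, 34]
Compare 35 vs 34: take 34 from right. Merged: [6, 7, 7, 16, 18, 26, 28, 34, 34]
Append remaining from left: [35, 40]. Merged: [6, 7, 7, 16, 18, 26, 28, 34, 34, 35, 40]

Final merged array: [6, 7, 7, 16, 18, 26, 28, 34, 34, 35, 40]
Total comparisons: 9

The merged array is [6, 7, 7, 16, 18, 26, 28, 34, 34, 35, 40], requiring 9 comparisons. The merge step runs in O(n) time where n is the total number of elements.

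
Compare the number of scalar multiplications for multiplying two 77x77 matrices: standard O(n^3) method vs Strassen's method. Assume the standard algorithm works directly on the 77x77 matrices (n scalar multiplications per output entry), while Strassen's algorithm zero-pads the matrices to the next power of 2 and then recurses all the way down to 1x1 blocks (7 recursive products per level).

Matrix multiplication for 77x77 matrices:

Strassen's algorithm requires power-of-2 dimensions. Pad 77x77 to 128x128 (next power of 2).

Standard algorithm: 77^3 = 456533 multiplications
Strassen's algorithm: 7^(log2(128)) = 7^7 = 823543 multiplications
Difference: 456533 - 823543 = -367010 (Strassen uses MORE here due to padding overhead — for small or just-over-power-of-2 n, padding can outweigh the per-level savings)

Standard: 456533 multiplications (77^3). Strassen: 823543 multiplications (7^7, after padding to 128x128). Strassen reduces 8 recursive multiplications to 7 at each level.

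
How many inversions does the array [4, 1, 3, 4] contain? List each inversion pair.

Finding inversions in [4, 1, 3, 4]:

(0, 1): arr[0]=4 > arr[1]=1
(0, 2): arr[0]=4 > arr[2]=3

Total inversions: 2

The array has 2 inversion(s): (0,1), (0,2). Each pair (i,j) satisfies i < j and arr[i] > arr[j].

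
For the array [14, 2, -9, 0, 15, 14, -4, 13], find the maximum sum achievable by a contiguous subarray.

Using Kadane's algorithm on [14, 2, -9, 0, 15, 14, -4, 13]:

Scanning through the array:
Position 1 (value 2): max_ending_here = 16, max_so_far = 16
Position 2 (value -9): max_ending_here = 7, max_so_far = 16
Position 3 (value 0): max_ending_here = 7, max_so_far = 16
Position 4 (value 15): max_ending_here = 22, max_so_far = 22
Position 5 (value 14): max_ending_here = 36, max_so_far = 36
Position 6 (value -4): max_ending_here = 32, max_so_far = 36
Position 7 (value 13): max_ending_here = 45, max_so_far = 45

Maximum subarray: [14, 2, -9, 0, 15, 14, -4, 13]
Maximum sum: 45

The maximum subarray is [14, 2, -9, 0, 15, 14, -4, 13] with sum 45. This subarray runs from index 0 to index 7.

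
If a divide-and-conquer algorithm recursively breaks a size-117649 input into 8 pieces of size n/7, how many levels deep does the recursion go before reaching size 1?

For divide and conquer with division factor 7:

Problem sizes at each level:
Level 0: 117649
Level 1: 16807
Level 2: 2401
Level 3: 343
Level 4: 49
Level 5: 7
Level 6: 1

The root is level 0 and the size-1 base case is level 6 (the tree spans levels 0 through 6, i.e. 7 levels counting the root), so the depth is the number of divisions: log_7(117649) = 6

The recursion tree depth is log_7(117649) = 6. At each level, the problem size is divided by 7, so it takes 6 divisions to reduce to a base case of size 1. The algorithm makes 8 recursive calls at each level.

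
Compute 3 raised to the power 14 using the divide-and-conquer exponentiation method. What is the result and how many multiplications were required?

Computing 3^14 by squaring (build up from 3^1; each line after the first costs one multiplication):

3^1 = 3
3^2 = (3^1)^2 = 3^2 = 9
3^3 = 3 * 3^2 = 3 * 9 = 27
3^6 = (3^3)^2 = 27^2 = 729
3^7 = 3 * 3^6 = 3 * 729 = 2187
3^14 = (3^7)^2 = 2187^2 = 4782969

Result: 4782969
Multiplications needed: 5 (5 lines after 3^1)

3^14 = 4782969. Using exponentiation by squaring, this requires 5 multiplications. The key idea: if the exponent is even, square the half-power; if odd, multiply by the base once.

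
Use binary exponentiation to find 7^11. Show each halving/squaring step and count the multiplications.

Computing 7^11 by squaring (build up from 7^1; each line after the first costs one multiplication):

7^1 = 7
7^2 = (7^1)^2 = 7^2 = 49
7^4 = (7^2)^2 = 49^2 = 2401
7^5 = 7 * 7^4 = 7 * 2401 = 16807
7^10 = (7^5)^2 = 16807^2 = 282475249
7^11 = 7 * 7^10 = 7 * 282475249 = 1977326743

Result: 1977326743
Multiplications needed: 5 (5 lines after 7^1)

7^11 = 1977326743. Using exponentiation by squaring, this requires 5 multiplications. The key idea: if the exponent is even, square the half-power; if odd, multiply by the base once.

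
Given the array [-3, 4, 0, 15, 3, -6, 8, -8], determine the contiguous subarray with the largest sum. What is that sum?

Using Kadane's algorithm on [-3, 4, 0, 15, 3, -6, 8, -8]:

Scanning through the array:
Position 1 (value 4): max_ending_here = 4, max_so_far = 4
Position 2 (value 0): max_ending_here = 4, max_so_far = 4
Position 3 (value 15): max_ending_here = 19, max_so_far = 19
Position 4 (value 3): max_ending_here = 22, max_so_far = 22
Position 5 (value -6): max_ending_here = 16, max_so_far = 22
Position 6 (value 8): max_ending_here = 24, max_so_far = 24
Position 7 (value -8): max_ending_here = 16, max_so_far = 24

Maximum subarray: [4, 0, 15, 3, -6, 8]
Maximum sum: 24

The maximum subarray is [4, 0, 15, 3, -6, 8] with sum 24. This subarray runs from index 1 to index 6.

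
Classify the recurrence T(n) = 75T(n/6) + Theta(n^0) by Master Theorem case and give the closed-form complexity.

Master Theorem for T(n) = 75T(n/6) + O(n^0):

a = 75, b = 6, c = 0
log_b(a) = log_6(75) = 2.4096

Case 1: c = 0 < log_6(75) = 2.4096
T(n) = O(n^(log_6 75))

For T(n) = 75T(n/6) + O(n^0): log_6(75) = 2.4096. This is Case 1 of the Master Theorem (c < log_b(a), work dominated by leaves), giving O(n^(log_6 75)).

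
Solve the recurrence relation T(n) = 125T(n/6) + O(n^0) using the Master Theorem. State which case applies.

Master Theorem for T(n) = 125T(n/6) + O(n^0):

a = 125, b = 6, c = 0
log_b(a) = log_6(125) = 2.6947

Case 1: c = 0 < log_6(125) = 2.6947
T(n) = O(n^(log_6 125))

For T(n) = 125T(n/6) + O(n^0): log_6(125) = 2.6947. This is Case 1 of the Master Theorem (c < log_b(a), work dominated by leaves), giving O(n^(log_6 125)).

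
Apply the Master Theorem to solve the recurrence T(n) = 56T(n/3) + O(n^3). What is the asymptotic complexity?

Master Theorem for T(n) = 56T(n/3) + O(n^3):

a = 56, b = 3, c = 3
log_b(a) = log_3(56) = 3.6640

Case 1: c = 3 < log_3(56) = 3.6640
T(n) = O(n^(log_3 56))

For T(n) = 56T(n/3) + O(n^3): log_3(56) = 3.6640. This is Case 1 of the Master Theorem (c < log_b(a), work dominated by leaves), giving O(n^(log_3 56)).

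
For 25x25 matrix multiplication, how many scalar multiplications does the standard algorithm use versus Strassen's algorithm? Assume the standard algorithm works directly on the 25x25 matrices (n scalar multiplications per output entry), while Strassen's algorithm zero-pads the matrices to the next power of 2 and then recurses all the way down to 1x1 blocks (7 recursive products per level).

Matrix multiplication for 25x25 matrices:

Strassen's algorithm requires power-of-2 dimensions. Pad 25x25 to 32x32 (next power of 2).

Standard algorithm: 25^3 = 15625 multiplications
Strassen's algorithm: 7^(log2(32)) = 7^5 = 16807 multiplications
Difference: 15625 - 16807 = -1182 (Strassen uses MORE here due to padding overhead — for small or just-over-power-of-2 n, padding can outweigh the per-level savings)

Standard: 15625 multiplications (25^3). Strassen: 16807 multiplications (7^5, after padding to 32x32). Strassen reduces 8 recursive multiplications to 7 at each level.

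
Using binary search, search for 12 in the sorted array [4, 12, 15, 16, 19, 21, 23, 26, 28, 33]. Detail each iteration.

Binary search for 12 in [4, 12, 15, 16, 19, 21, 23, 26, 28, 33]:

lo=0, hi=9, mid=4, arr[mid]=19 -> 19 > 12, search left half
lo=0, hi=3, mid=1, arr[mid]=12 -> Found target at index 1!

Binary search finds 12 at index 1 after 2 comparisons. The search repeatedly halves the search space by comparing with the middle element.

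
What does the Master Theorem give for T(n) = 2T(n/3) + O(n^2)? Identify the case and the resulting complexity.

Master Theorem for T(n) = 2T(n/3) + O(n^2):

a = 2, b = 3, c = 2
log_b(a) = log_3(2) = 0.6309

Case 3: c = 2 > log_3(2) = 0.6309
T(n) = O(n^2) = O(n^2)

For T(n) = 2T(n/3) + O(n^2): log_3(2) = 0.6309. This is Case 3 of the Master Theorem (c > log_b(a), work dominated by root), giving O(n^2).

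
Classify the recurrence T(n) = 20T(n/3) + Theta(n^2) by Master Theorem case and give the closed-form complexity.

Master Theorem for T(n) = 20T(n/3) + O(n^2):

a = 20, b = 3, c = 2
log_b(a) = log_3(20) = 2.7268

Case 1: c = 2 < log_3(20) = 2.7268
T(n) = O(n^(log_3 20))

For T(n) = 20T(n/3) + O(n^2): log_3(20) = 2.7268. This is Case 1 of the Master Theorem (c < log_b(a), work dominated by leaves), giving O(n^(log_3 20)).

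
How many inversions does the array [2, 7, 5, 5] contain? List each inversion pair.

Finding inversions in [2, 7, 5, 5]:

(1, 2): arr[1]=7 > arr[2]=5
(1, 3): arr[1]=7 > arr[3]=5

Total inversions: 2

The array has 2 inversion(s): (1,2), (1,3). Each pair (i,j) satisfies i < j and arr[i] > arr[j].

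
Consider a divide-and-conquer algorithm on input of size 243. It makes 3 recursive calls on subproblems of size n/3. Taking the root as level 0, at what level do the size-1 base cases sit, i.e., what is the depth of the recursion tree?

For divide and conquer with division factor 3:

Problem sizes at each level:
Level 0: 243
Level 1: 81
Level 2: 27
Level 3: 9
Level 4: 3
Level 5: 1

The root is level 0 and the size-1 base case is level 5 (the tree spans levels 0 through 5, i.e. 6 levels counting the root), so the depth is the number of divisions: log_3(243) = 5

The recursion tree depth is log_3(243) = 5. At each level, the problem size is divided by 3, so it takes 5 divisions to reduce to a base case of size 1. The algorithm makes 3 recursive calls at each level.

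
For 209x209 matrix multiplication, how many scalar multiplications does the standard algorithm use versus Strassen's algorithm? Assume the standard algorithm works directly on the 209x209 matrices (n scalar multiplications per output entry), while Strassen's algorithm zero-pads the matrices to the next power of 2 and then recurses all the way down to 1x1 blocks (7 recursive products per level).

Matrix multiplication for 209x209 matrices:

Strassen's algorithm requires power-of-2 dimensions. Pad 209x209 to 256x256 (next power of 2).

Standard algorithm: 209^3 = 9129329 multiplications
Strassen's algorithm: 7^(log2(256)) = 7^8 = 5764801 multiplications
Savings: 9129329 - 5764801 = 3364528 multiplications

Standard: 9129329 multiplications (209^3). Strassen: 5764801 multiplications (7^8, after padding to 256x256). Strassen reduces 8 recursive multiplications to 7 at each level.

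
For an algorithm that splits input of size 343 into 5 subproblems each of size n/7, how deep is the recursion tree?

For divide and conquer with division factor 7:

Problem sizes at each level:
Level 0: 343
Level 1: 49
Level 2: 7
Level 3: 1

The root is level 0 and the size-1 base case is level 3 (the tree spans levels 0 through 3, i.e. 4 levels counting the root), so the depth is the number of divisions: log_7(343) = 3

The recursion tree depth is log_7(343) = 3. At each level, the problem size is divided by 7, so it takes 3 divisions to reduce to a base case of size 1. The algorithm makes 5 recursive calls at each level.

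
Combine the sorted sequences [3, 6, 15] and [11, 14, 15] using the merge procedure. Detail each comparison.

Merging process:

Compare 3 vs 11: take 3 from left. Merged: [3]
Compare 6 vs 11: take 6 from left. Merged: [3, 6]
Compare 15 vs 11: take 11 from right. Merged: [3, 6, 11]
Compare 15 vs 14: take 14 from right. Merged: [3, 6, 11, 14]
Compare 15 vs 15: take 15 from left. Merged: [3, 6, 11, 14, 15]
Append remaining from right: [15]. Merged: [3, 6, 11, 14, 15, 15]

Final merged array: [3, 6, 11, 14, 15, 15]
Total comparisons: 5

The merged array is [3, 6, 11, 14, 15, 15], requiring 5 comparisons. The merge step runs in O(n) time where n is the total number of elements.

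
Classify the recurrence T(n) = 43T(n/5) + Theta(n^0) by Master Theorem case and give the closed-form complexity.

Master Theorem for T(n) = 43T(n/5) + O(n^0):

a = 43, b = 5, c = 0
log_b(a) = log_5(43) = 2.3370

Case 1: c = 0 < log_5(43) = 2.3370
T(n) = O(n^(log_5 43))

For T(n) = 43T(n/5) + O(n^0): log_5(43) = 2.3370. This is Case 1 of the Master Theorem (c < log_b(a), work dominated by leaves), giving O(n^(log_5 43)).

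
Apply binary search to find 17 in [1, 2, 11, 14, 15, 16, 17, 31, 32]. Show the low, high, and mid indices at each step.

Binary search for 17 in [1, 2, 11, 14, 15, 16, 17, 31, 32]:

lo=0, hi=8, mid=4, arr[mid]=15 -> 15 < 17, search right half
lo=5, hi=8, mid=6, arr[mid]=17 -> Found target at index 6!

Binary search finds 17 at index 6 after 2 comparisons. The search repeatedly halves the search space by comparing with the middle element.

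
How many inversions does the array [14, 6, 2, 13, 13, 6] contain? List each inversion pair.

Finding inversions in [14, 6, 2, 13, 13, 6]:

(0, 1): arr[0]=14 > arr[1]=6
(0, 2): arr[0]=14 > arr[2]=2
(0, 3): arr[0]=14 > arr[3]=13
(0, 4): arr[0]=14 > arr[4]=13
(0, 5): arr[0]=14 > arr[5]=6
(1, 2): arr[1]=6 > arr[2]=2
(3, 5): arr[3]=13 > arr[5]=6
(4, 5): arr[4]=13 > arr[5]=6

Total inversions: 8

The array has 8 inversion(s): (0,1), (0,2), (0,3), (0,4), (0,5), (1,2), (3,5), (4,5). Each pair (i,j) satisfies i < j and arr[i] > arr[j].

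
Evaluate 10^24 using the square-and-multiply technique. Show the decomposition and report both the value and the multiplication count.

Computing 10^24 by squaring (build up from 10^1; each line after the first costs one multiplication):

10^1 = 10
10^2 = (10^1)^2 = 10^2 = 100
10^3 = 10 * 10^2 = 10 * 100 = 1000
10^6 = (10^3)^2 = 1000^2 = 1000000
10^12 = (10^6)^2 = 1000000^2 = 1000000000000
10^24 = (10^12)^2 = 1000000000000^2 = 1000000000000000000000000

Result: 1000000000000000000000000
Multiplications needed: 5 (5 lines after 10^1)

10^24 = 1000000000000000000000000. Using exponentiation by squaring, this requires 5 multiplications. The key idea: if the exponent is even, square the half-power; if odd, multiply by the base once.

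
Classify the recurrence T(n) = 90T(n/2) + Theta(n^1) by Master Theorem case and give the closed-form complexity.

Master Theorem for T(n) = 90T(n/2) + O(n^1):

a = 90, b = 2, c = 1
log_b(a) = log_2(90) = 6.4919

Case 1: c = 1 < log_2(90) = 6.4919
T(n) = O(n^(log_2 90))

For T(n) = 90T(n/2) + O(n^1): log_2(90) = 6.4919. This is Case 1 of the Master Theorem (c < log_b(a), work dominated by leaves), giving O(n^(log_2 90)).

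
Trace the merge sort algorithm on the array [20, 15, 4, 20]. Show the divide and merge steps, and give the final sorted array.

Merge sort trace:

Split: [20, 15, 4, 20] -> [20, 15] and [4, 20]
  Split: [20, 15] -> [20] and [15]
  Merge: [20] + [15] -> [15, 20]
  Split: [4, 20] -> [4] and [20]
  Merge: [4] + [20] -> [4, 20]
Merge: [15, 20] + [4, 20] -> [4, 15, 20, 20]

Final sorted array: [4, 15, 20, 20]

The merge sort proceeds by recursively splitting the array and merging sorted halves.
After all merges, the sorted array is [4, 15, 20, 20].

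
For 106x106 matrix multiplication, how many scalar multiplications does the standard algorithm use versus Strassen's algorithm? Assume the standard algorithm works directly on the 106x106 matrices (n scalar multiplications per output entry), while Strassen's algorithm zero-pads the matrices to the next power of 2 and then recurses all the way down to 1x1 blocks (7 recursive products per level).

Matrix multiplication for 106x106 matrices:

Strassen's algorithm requires power-of-2 dimensions. Pad 106x106 to 128x128 (next power of 2).

Standard algorithm: 106^3 = 1191016 multiplications
Strassen's algorithm: 7^(log2(128)) = 7^7 = 823543 multiplications
Savings: 1191016 - 823543 = 367473 multiplications

Standard: 1191016 multiplications (106^3). Strassen: 823543 multiplications (7^7, after padding to 128x128). Strassen reduces 8 recursive multiplications to 7 at each level.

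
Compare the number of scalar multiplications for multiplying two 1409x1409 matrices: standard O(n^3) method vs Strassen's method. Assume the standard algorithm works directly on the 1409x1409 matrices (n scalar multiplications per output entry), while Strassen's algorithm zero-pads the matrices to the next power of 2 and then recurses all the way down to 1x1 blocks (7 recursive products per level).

Matrix multiplication for 1409x1409 matrices:

Strassen's algorithm requires power-of-2 dimensions. Pad 1409x1409 to 2048x2048 (next power of 2).

Standard algorithm: 1409^3 = 2797260929 multiplications
Strassen's algorithm: 7^(log2(2048)) = 7^11 = 1977326743 multiplications
Savings: 2797260929 - 1977326743 = 819934186 multiplications

Standard: 2797260929 multiplications (1409^3). Strassen: 1977326743 multiplications (7^11, after padding to 2048x2048). Strassen reduces 8 recursive multiplications to 7 at each level.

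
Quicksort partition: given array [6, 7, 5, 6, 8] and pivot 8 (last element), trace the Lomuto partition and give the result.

Lomuto partition with pivot = 8:

Initial array: [6, 7, 5, 6, 8]

arr[0]=6 <= 8: swap with position 0, array becomes [6, 7, 5, 6, 8]
arr[1]=7 <= 8: swap with position 1, array becomes [6, 7, 5, 6, 8]
arr[2]=5 <= 8: swap with position 2, array becomes [6, 7, 5, 6, 8]
arr[3]=6 <= 8: swap with position 3, array becomes [6, 7, 5, 6, 8]

Place pivot at position 4: [6, 7, 5, 6, 8]
Pivot position: 4

After partitioning with pivot 8, the array becomes [6, 7, 5, 6, 8]. The pivot is placed at index 4. All elements to the left of the pivot are <= 8, and all elements to the right are > 8.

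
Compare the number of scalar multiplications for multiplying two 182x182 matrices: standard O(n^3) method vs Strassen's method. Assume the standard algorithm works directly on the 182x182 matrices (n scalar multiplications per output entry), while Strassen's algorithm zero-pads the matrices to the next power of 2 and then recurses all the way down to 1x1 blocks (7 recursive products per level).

Matrix multiplication for 182x182 matrices:

Strassen's algorithm requires power-of-2 dimensions. Pad 182x182 to 256x256 (next power of 2).

Standard algorithm: 182^3 = 6028568 multiplications
Strassen's algorithm: 7^(log2(256)) = 7^8 = 5764801 multiplications
Savings: 6028568 - 5764801 = 263767 multiplications

Standard: 6028568 multiplications (182^3). Strassen: 5764801 multiplications (7^8, after padding to 256x256). Strassen reduces 8 recursive multiplications to 7 at each level.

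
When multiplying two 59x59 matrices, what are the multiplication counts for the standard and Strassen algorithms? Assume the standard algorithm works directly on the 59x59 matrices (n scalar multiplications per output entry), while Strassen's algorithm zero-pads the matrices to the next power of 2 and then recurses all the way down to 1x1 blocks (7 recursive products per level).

Matrix multiplication for 59x59 matrices:

Strassen's algorithm requires power-of-2 dimensions. Pad 59x59 to 64x64 (next power of 2).

Standard algorithm: 59^3 = 205379 multiplications
Strassen's algorithm: 7^(log2(64)) = 7^6 = 117649 multiplications
Savings: 205379 - 117649 = 87730 multiplications

Standard: 205379 multiplications (59^3). Strassen: 117649 multiplications (7^6, after padding to 64x64). Strassen reduces 8 recursive multiplications to 7 at each level.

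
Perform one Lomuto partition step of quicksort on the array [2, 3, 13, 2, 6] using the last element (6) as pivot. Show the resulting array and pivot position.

Lomuto partition with pivot = 6:

Initial array: [2, 3, 13, 2, 6]

arr[0]=2 <= 6: swap with position 0, array becomes [2, 3, 13, 2, 6]
arr[1]=3 <= 6: swap with position 1, array becomes [2, 3, 13, 2, 6]
arr[2]=13 > 6: no swap
arr[3]=2 <= 6: swap with position 2, array becomes [2, 3, 2, 13, 6]

Place pivot at position 3: [2, 3, 2, 6, 13]
Pivot position: 3

After partitioning with pivot 6, the array becomes [2, 3, 2, 6, 13]. The pivot is placed at index 3. All elements to the left of the pivot are <= 6, and all elements to the right are > 6.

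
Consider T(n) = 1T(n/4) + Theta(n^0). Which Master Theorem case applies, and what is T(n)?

Master Theorem for T(n) = 1T(n/4) + O(n^0):

a = 1, b = 4, c = 0
log_b(a) = log_4(1) = 0.0000

Case 2: c = 0 = log_4(1) = 0.0000
T(n) = O(n^0 log n) = O(log n)

For T(n) = 1T(n/4) + O(n^0): log_4(1) = 0.0000. This is Case 2 of the Master Theorem (c = log_b(a), equal work at all levels), giving O(log n).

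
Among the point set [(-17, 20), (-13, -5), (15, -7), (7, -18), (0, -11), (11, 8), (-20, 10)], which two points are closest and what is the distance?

Computing all pairwise distances among 7 points:

d((-17, 20), (-13, -5)) = 25.318
d((-17, 20), (15, -7)) = 41.8688
d((-17, 20), (7, -18)) = 44.9444
d((-17, 20), (0, -11)) = 35.3553
d((-17, 20), (11, 8)) = 30.4631
d((-17, 20), (-20, 10)) = 10.4403
d((-13, -5), (15, -7)) = 28.0713
d((-13, -5), (7, -18)) = 23.8537
d((-13, -5), (0, -11)) = 14.3178
d((-13, -5), (11, 8)) = 27.2947
d((-13, -5), (-20, 10)) = 16.5529
d((15, -7), (7, -18)) = 13.6015
d((15, -7), (0, -11)) = 15.5242
d((15, -7), (11, 8)) = 15.5242
d((15, -7), (-20, 10)) = 38.9102
d((7, -18), (0, -11)) = 9.8995 <-- minimum
d((7, -18), (11, 8)) = 26.3059
d((7, -18), (-20, 10)) = 38.8973
d((0, -11), (11, 8)) = 21.9545
d((0, -11), (-20, 10)) = 29.0
d((11, 8), (-20, 10)) = 31.0644

Closest pair: (7, -18) and (0, -11) with distance 9.8995

The closest pair is (7, -18) and (0, -11) with Euclidean distance 9.8995. For 7 points, brute-force pairwise comparison is shown above. For large n, the divide-and-conquer algorithm (sort by x, recurse on halves, check the dividing strip) achieves O(n log n).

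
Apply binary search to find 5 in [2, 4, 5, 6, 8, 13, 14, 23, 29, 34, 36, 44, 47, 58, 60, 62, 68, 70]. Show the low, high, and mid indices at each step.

Binary search for 5 in [2, 4, 5, 6, 8, 13, 14, 23, 29, 34, 36, 44, 47, 58, 60, 62, 68, 70]:

lo=0, hi=17, mid=8, arr[mid]=29 -> 29 > 5, search left half
lo=0, hi=7, mid=3, arr[mid]=6 -> 6 > 5, search left half
lo=0, hi=2, mid=1, arr[mid]=4 -> 4 < 5, search right half
lo=2, hi=2, mid=2, arr[mid]=5 -> Found target at index 2!

Binary search finds 5 at index 2 after 4 comparisons. The search repeatedly halves the search space by comparing with the middle element.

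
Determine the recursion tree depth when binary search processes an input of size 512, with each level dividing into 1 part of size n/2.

For divide and conquer with division factor 2:

Problem sizes at each level:
Level 0: 512
Level 1: 256
Level 2: 128
Level 3: 64
Level 4: 32
Level 5: 16
Level 6: 8
Level 7: 4
Level 8: 2
Level 9: 1

The root is level 0 and the size-1 base case is level 9 (the tree spans levels 0 through 9, i.e. 10 levels counting the root), so the depth is the number of divisions: log_2(512) = 9

The recursion tree depth is log_2(512) = 9. At each level, the problem size is divided by 2, so it takes 9 divisions to reduce to a base case of size 1. The algorithm makes 1 recursive call at each level.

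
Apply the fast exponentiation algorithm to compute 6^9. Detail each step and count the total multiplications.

Computing 6^9 by squaring (build up from 6^1; each line after the first costs one multiplication):

6^1 = 6
6^2 = (6^1)^2 = 6^2 = 36
6^4 = (6^2)^2 = 36^2 = 1296
6^8 = (6^4)^2 = 1296^2 = 1679616
6^9 = 6 * 6^8 = 6 * 1679616 = 10077696

Result: 10077696
Multiplications needed: 4 (4 lines after 6^1)

6^9 = 10077696. Using exponentiation by squaring, this requires 4 multiplications. The key idea: if the exponent is even, square the half-power; if odd, multiply by the base once.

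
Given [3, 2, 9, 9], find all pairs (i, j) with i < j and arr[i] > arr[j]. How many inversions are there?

Finding inversions in [3, 2, 9, 9]:

(0, 1): arr[0]=3 > arr[1]=2

Total inversions: 1

The array has 1 inversion(s): (0,1). Each pair (i,j) satisfies i < j and arr[i] > arr[j].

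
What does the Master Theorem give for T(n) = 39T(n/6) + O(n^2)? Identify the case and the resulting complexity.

Master Theorem for T(n) = 39T(n/6) + O(n^2):

a = 39, b = 6, c = 2
log_b(a) = log_6(39) = 2.0447

Case 1: c = 2 < log_6(39) = 2.0447
T(n) = O(n^(log_6 39))

For T(n) = 39T(n/6) + O(n^2): log_6(39) = 2.0447. This is Case 1 of the Master Theorem (c < log_b(a), work dominated by leaves), giving O(n^(log_6 39)).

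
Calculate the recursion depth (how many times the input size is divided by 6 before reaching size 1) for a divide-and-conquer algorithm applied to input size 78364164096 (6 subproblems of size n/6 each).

For divide and conquer with division factor 6:

Problem sizes at each level:
Level 0: 78364164096
Level 1: 13060694016
Level 2: 2176782336
Level 3: 362797056
Level 4: 60466176
Level 5: 10077696
Level 6: 1679616
Level 7: 279936
Level 8: 46656
Level 9: 7776
Level 10: 1296
Level 11: 216
Level 12: 36
Level 13: 6
Level 14: 1

The root is level 0 and the size-1 base case is level 14 (the tree spans levels 0 through 14, i.e. 15 levels counting the root), so the depth is the number of divisions: log_6(78364164096) = 14

The recursion tree depth is log_6(78364164096) = 14. At each level, the problem size is divided by 6, so it takes 14 divisions to reduce to a base case of size 1. The algorithm makes 6 recursive calls at each level.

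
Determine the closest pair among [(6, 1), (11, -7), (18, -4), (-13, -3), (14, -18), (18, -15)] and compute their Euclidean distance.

Computing all pairwise distances among 6 points:

d((6, 1), (11, -7)) = 9.434
d((6, 1), (18, -4)) = 13.0
d((6, 1), (-13, -3)) = 19.4165
d((6, 1), (14, -18)) = 20.6155
d((6, 1), (18, -15)) = 20.0
d((11, -7), (18, -4)) = 7.6158
d((11, -7), (-13, -3)) = 24.3311
d((11, -7), (14, -18)) = 11.4018
d((11, -7), (18, -15)) = 10.6301
d((18, -4), (-13, -3)) = 31.0161
d((18, -4), (14, -18)) = 14.5602
d((18, -4), (18, -15)) = 11.0
d((-13, -3), (14, -18)) = 30.8869
d((-13, -3), (18, -15)) = 33.2415
d((14, -18), (18, -15)) = 5.0 <-- minimum

Closest pair: (14, -18) and (18, -15) with distance 5.0

The closest pair is (14, -18) and (18, -15) with Euclidean distance 5.0. For 6 points, brute-force pairwise comparison is shown above. For large n, the divide-and-conquer algorithm (sort by x, recurse on halves, check the dividing strip) achieves O(n log n).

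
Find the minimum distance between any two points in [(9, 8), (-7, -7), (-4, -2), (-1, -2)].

Computing all pairwise distances among 4 points:

d((9, 8), (-7, -7)) = 21.9317
d((9, 8), (-4, -2)) = 16.4012
d((9, 8), (-1, -2)) = 14.1421
d((-7, -7), (-4, -2)) = 5.831
d((-7, -7), (-1, -2)) = 7.8102
d((-4, -2), (-1, -2)) = 3.0 <-- minimum

Closest pair: (-4, -2) and (-1, -2) with distance 3.0

The closest pair is (-4, -2) and (-1, -2) with Euclidean distance 3.0. For 4 points, brute-force pairwise comparison is shown above. For large n, the divide-and-conquer algorithm (sort by x, recurse on halves, check the dividing strip) achieves O(n log n).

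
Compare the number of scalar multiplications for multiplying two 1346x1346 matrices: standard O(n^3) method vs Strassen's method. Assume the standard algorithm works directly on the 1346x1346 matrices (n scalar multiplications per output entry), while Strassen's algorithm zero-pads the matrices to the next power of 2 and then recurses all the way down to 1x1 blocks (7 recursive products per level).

Matrix multiplication for 1346x1346 matrices:

Strassen's algorithm requires power-of-2 dimensions. Pad 1346x1346 to 2048x2048 (next power of 2).

Standard algorithm: 1346^3 = 2438569736 multiplications
Strassen's algorithm: 7^(log2(2048)) = 7^11 = 1977326743 multiplications
Savings: 2438569736 - 1977326743 = 461242993 multiplications

Standard: 2438569736 multiplications (1346^3). Strassen: 1977326743 multiplications (7^11, after padding to 2048x2048). Strassen reduces 8 recursive multiplications to 7 at each level.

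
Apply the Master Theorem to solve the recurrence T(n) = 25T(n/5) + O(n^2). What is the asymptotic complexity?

Master Theorem for T(n) = 25T(n/5) + O(n^2):

a = 25, b = 5, c = 2
log_b(a) = log_5(25) = 2.0000

Case 2: c = 2 = log_5(25) = 2.0000
T(n) = O(n^2 log n) = O(n^2 log n)

For T(n) = 25T(n/5) + O(n^2): log_5(25) = 2.0000. This is Case 2 of the Master Theorem (c = log_b(a), equal work at all levels), giving O(n^2 log n).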